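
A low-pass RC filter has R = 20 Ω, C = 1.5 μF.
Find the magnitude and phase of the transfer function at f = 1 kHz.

Step 1 — Angular frequency: ω = 2π·1000 = 6283 rad/s.
Step 2 — Transfer function: H(jω) = 1/(1 + jωRC).
Step 3 — Denominator: 1 + jωRC = 1 + j·6283·20·1.5e-06 = 1 + j0.1885.
Step 4 — H = 0.9657 - j0.182.
Step 5 — Magnitude: |H| = 0.9827 (-0.2 dB); phase: φ = -10.7°.

|H| = 0.9827 (-0.2 dB), φ = -10.7°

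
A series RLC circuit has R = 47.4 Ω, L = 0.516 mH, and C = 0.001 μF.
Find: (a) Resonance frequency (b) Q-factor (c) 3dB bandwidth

Step 1 — Resonance: ω₀ = 1/√(LC) = 1/√(0.000516·1e-09) = 1.392e+06 rad/s.
Step 2 — f₀ = ω₀/(2π) = 2.216e+05 Hz.
Step 3 — Series Q: Q = ω₀L/R = 1.392e+06·0.000516/47.4 = 15.15.
Step 4 — Bandwidth: Δω = ω₀/Q = 9.186e+04 rad/s; BW = Δω/(2π) = 1.462e+04 Hz.

(a) f₀ = 2.216e+05 Hz  (b) Q = 15.15  (c) BW = 1.462e+04 Hz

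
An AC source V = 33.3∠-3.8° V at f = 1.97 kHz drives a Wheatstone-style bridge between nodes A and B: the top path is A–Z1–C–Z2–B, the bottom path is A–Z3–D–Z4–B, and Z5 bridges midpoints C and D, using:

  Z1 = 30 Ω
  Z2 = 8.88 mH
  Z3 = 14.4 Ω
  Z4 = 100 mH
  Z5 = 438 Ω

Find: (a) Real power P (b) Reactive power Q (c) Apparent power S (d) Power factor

Step 1 — Angular frequency: ω = 2π·f = 2π·1970 = 1.238e+04 rad/s.
Step 2 — Component impedances:
  Z1: Z = R = 30 Ω
  Z2: Z = jωL = j·1.238e+04·0.00888 = 0 + j109.9 Ω
  Z3: Z = R = 14.4 Ω
  Z4: Z = jωL = j·1.238e+04·0.1 = 0 + j1238 Ω
  Z5: Z = R = 438 Ω
Step 3 — Bridge requires nodal analysis (the Z5 bridge couples midpoints C and D, so the two paths cannot be reduced to a simple series/parallel combination). Setting node B to ground and injecting 1 A at node A, the 3-node admittance system at A, C, D solves to V_A = Z_AB = 23.95 + j101.4 Ω = 104.2∠76.7° Ω.
Step 4 — Source phasor: V = 33.3∠-3.8° V = 33.23 - j2.207 V.
Step 5 — Current: I = V / Z = 0.05271 - j0.3153 A = 0.3197∠-80.5° A.
Step 6 — Complex power: S = V·I* = 2.447 + j10.36 VA.
Step 7 — Real power: P = Re(S) = 2.447 W.
Step 8 — Reactive power: Q = Im(S) = 10.36 VAR.
Step 9 — Apparent power: |S| = 10.65 VA.
Step 10 — Power factor: PF = P/|S| = 0.2299 (lagging).

(a) P = 2.447 W  (b) Q = 10.36 VAR  (c) S = 10.65 VA  (d) PF = 0.2299 (lagging)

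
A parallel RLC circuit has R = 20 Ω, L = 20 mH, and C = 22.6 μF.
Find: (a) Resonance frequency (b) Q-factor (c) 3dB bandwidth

Step 1 — Resonance: ω₀ = 1/√(LC) = 1/√(0.02·2.26e-05) = 1487 rad/s.
Step 2 — f₀ = ω₀/(2π) = 236.7 Hz.
Step 3 — Parallel Q: Q = R/(ω₀L) = 20/(1487·0.02) = 0.6723.
Step 4 — Bandwidth: Δω = ω₀/Q = 2212 rad/s; BW = Δω/(2π) = 352.1 Hz.

(a) f₀ = 236.7 Hz  (b) Q = 0.6723  (c) BW = 352.1 Hz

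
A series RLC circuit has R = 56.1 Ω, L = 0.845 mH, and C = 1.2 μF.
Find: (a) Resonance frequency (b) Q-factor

Step 1 — Resonance condition Im(Z)=0 gives ω₀ = 1/√(LC).
Step 2 — ω₀ = 1/√(0.000845·1.2e-06) = 3.14e+04 rad/s.
Step 3 — f₀ = ω₀/(2π) = 4998 Hz.
Step 4 — Series Q: Q = ω₀L/R = 3.14e+04·0.000845/56.1 = 0.473.

(a) f₀ = 4998 Hz  (b) Q = 0.473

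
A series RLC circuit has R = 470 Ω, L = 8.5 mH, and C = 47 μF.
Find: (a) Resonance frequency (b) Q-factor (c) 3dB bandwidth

Step 1 — Resonance: ω₀ = 1/√(LC) = 1/√(0.0085·4.7e-05) = 1582 rad/s.
Step 2 — f₀ = ω₀/(2π) = 251.8 Hz.
Step 3 — Series Q: Q = ω₀L/R = 1582·0.0085/470 = 0.02861.
Step 4 — Bandwidth: Δω = ω₀/Q = 5.529e+04 rad/s; BW = Δω/(2π) = 8800 Hz.

(a) f₀ = 251.8 Hz  (b) Q = 0.02861  (c) BW = 8800 Hz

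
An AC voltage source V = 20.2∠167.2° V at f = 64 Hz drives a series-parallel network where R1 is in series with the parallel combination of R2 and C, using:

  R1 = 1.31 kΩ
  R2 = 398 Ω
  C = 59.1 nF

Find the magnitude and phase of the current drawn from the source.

Step 1 — Angular frequency: ω = 2π·f = 2π·64 = 402.1 rad/s.
Step 2 — Component impedances:
  R1: Z = R = 1310 Ω
  R2: Z = R = 398 Ω
  C: Z = 1/(jωC) = -j/(ω·C) = 0 - j4.208e+04 Ω
Step 3 — Parallel branch: R2 || C = 1/(1/R2 + 1/C) = 398 - j3.764 Ω.
Step 4 — Series with R1: Z_total = R1 + (R2 || C) = 1708 - j3.764 Ω = 1708∠-0.1° Ω.
Step 5 — Source phasor: V = 20.2∠167.2° V = -19.7 + j4.475 V.
Step 6 — Ohm's law: I = V / Z_total = (-19.7 + j4.475) / (1708 - j3.764) = -0.01154 + j0.002595 A.
Step 7 — Convert to polar: |I| = 0.01183 A, ∠I = 167.3°.

I = 0.01183∠167.3° A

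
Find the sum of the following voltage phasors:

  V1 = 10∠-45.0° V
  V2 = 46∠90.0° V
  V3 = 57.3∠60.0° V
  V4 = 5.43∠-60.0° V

Step 1 — Convert each phasor to rectangular form:
  V1 = 10·(cos(-45.0°) + j·sin(-45.0°)) = 7.071 - j7.071 V
  V2 = 46·(cos(90.0°) + j·sin(90.0°)) = 0 + j46 V
  V3 = 57.3·(cos(60.0°) + j·sin(60.0°)) = 28.65 + j49.62 V
  V4 = 5.43·(cos(-60.0°) + j·sin(-60.0°)) = 2.715 - j4.703 V
Step 2 — Sum components: V_total = 38.44 + j83.85 V.
Step 3 — Convert to polar: |V_total| = 92.24 V, ∠V_total = 65.4°.

V_total = 92.24∠65.4° V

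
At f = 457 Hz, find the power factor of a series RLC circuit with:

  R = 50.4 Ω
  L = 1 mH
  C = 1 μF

Step 1 — Angular frequency: ω = 2π·f = 2π·457 = 2871 rad/s.
Step 2 — Component impedances:
  R: Z = R = 50.4 Ω
  L: Z = jωL = j·2871·0.001 = 0 + j2.871 Ω
  C: Z = 1/(jωC) = -j/(ω·C) = 0 - j348.3 Ω
Step 3 — Series combination: Z_total = R + L + C = 50.4 - j345.4 Ω = 349∠-81.7° Ω.
Step 4 — Power factor: PF = cos(φ) = Re(Z)/|Z| = 50.4/349 = 0.1444.
Step 5 — Type: Im(Z) = -345.4 ⇒ leading (phase φ = -81.7°).

PF = 0.1444 (leading, φ = -81.7°)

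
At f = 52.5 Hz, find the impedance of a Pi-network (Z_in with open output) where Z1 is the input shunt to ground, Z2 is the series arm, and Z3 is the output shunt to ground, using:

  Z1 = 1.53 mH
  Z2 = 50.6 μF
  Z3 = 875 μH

Step 1 — Angular frequency: ω = 2π·f = 2π·52.5 = 329.9 rad/s.
Step 2 — Component impedances:
  Z1: Z = jωL = j·329.9·0.00153 = 0 + j0.5047 Ω
  Z2: Z = 1/(jωC) = -j/(ω·C) = 0 - j59.91 Ω
  Z3: Z = jωL = j·329.9·0.000875 = 0 + j0.2886 Ω
Step 3 — With open output, the series arm Z2 and the output shunt Z3 appear in series to ground: Z2 + Z3 = 0 - j59.62 Ω.
Step 4 — Parallel with input shunt Z1: Z_in = Z1 || (Z2 + Z3) = 0 + j0.509 Ω = 0.509∠90.0° Ω.

Z = 0 + j0.509 Ω = 0.509∠90.0° Ω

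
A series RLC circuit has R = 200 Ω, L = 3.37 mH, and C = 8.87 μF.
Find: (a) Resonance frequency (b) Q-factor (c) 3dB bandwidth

Step 1 — Resonance: ω₀ = 1/√(LC) = 1/√(0.00337·8.87e-06) = 5784 rad/s.
Step 2 — f₀ = ω₀/(2π) = 920.5 Hz.
Step 3 — Series Q: Q = ω₀L/R = 5784·0.00337/200 = 0.09746.
Step 4 — Bandwidth: Δω = ω₀/Q = 5.935e+04 rad/s; BW = Δω/(2π) = 9445 Hz.

(a) f₀ = 920.5 Hz  (b) Q = 0.09746  (c) BW = 9445 Hz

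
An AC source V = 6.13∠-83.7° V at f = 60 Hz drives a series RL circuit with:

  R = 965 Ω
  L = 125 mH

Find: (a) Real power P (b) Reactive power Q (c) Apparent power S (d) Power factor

Step 1 — Angular frequency: ω = 2π·f = 2π·60 = 377 rad/s.
Step 2 — Component impedances:
  R: Z = R = 965 Ω
  L: Z = jωL = j·377·0.125 = 0 + j47.12 Ω
Step 3 — Series combination: Z_total = R + L = 965 + j47.12 Ω = 966.1∠2.8° Ω.
Step 4 — Source phasor: V = 6.13∠-83.7° V = 0.6727 - j6.093 V.
Step 5 — Current: I = V / Z = 0.0003878 - j0.006333 A = 0.006345∠-86.5° A.
Step 6 — Complex power: S = V·I* = 0.03885 + j0.001897 VA.
Step 7 — Real power: P = Re(S) = 0.03885 W.
Step 8 — Reactive power: Q = Im(S) = 0.001897 VAR.
Step 9 — Apparent power: |S| = 0.03889 VA.
Step 10 — Power factor: PF = P/|S| = 0.9988 (lagging).

(a) P = 0.03885 W  (b) Q = 0.001897 VAR  (c) S = 0.03889 VA  (d) PF = 0.9988 (lagging)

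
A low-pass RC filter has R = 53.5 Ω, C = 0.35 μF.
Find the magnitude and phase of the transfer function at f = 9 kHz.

Step 1 — Angular frequency: ω = 2π·9000 = 5.655e+04 rad/s.
Step 2 — Transfer function: H(jω) = 1/(1 + jωRC).
Step 3 — Denominator: 1 + jωRC = 1 + j·5.655e+04·53.5·3.5e-07 = 1 + j1.059.
Step 4 — H = 0.4714 - j0.4992.
Step 5 — Magnitude: |H| = 0.6866 (-3.3 dB); phase: φ = -46.6°.

|H| = 0.6866 (-3.3 dB), φ = -46.6°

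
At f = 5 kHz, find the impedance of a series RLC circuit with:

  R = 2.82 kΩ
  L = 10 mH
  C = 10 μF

Step 1 — Angular frequency: ω = 2π·f = 2π·5000 = 3.142e+04 rad/s.
Step 2 — Component impedances:
  R: Z = R = 2820 Ω
  L: Z = jωL = j·3.142e+04·0.01 = 0 + j314.2 Ω
  C: Z = 1/(jωC) = -j/(ω·C) = 0 - j3.183 Ω
Step 3 — Series combination: Z_total = R + L + C = 2820 + j311 Ω = 2837∠6.3° Ω.

Z = 2820 + j311 Ω = 2837∠6.3° Ω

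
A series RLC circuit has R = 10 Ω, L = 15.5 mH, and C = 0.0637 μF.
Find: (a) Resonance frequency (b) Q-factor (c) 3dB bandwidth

Step 1 — Resonance condition Im(Z)=0 gives ω₀ = 1/√(LC).
Step 2 — ω₀ = 1/√(0.0155·6.37e-08) = 3.182e+04 rad/s.
Step 3 — f₀ = ω₀/(2π) = 5065 Hz.
Step 4 — Series Q: Q = ω₀L/R = 3.182e+04·0.0155/10 = 49.33.
Step 5 — 3dB bandwidth: Δω = ω₀/Q = 645.2 rad/s; BW = Δω/(2π) = 102.7 Hz.

(a) f₀ = 5065 Hz  (b) Q = 49.33  (c) BW = 102.7 Hz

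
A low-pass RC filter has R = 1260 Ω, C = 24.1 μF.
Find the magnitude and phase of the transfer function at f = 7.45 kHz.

Step 1 — Angular frequency: ω = 2π·7450 = 4.681e+04 rad/s.
Step 2 — Transfer function: H(jω) = 1/(1 + jωRC).
Step 3 — Denominator: 1 + jωRC = 1 + j·4.681e+04·1260·2.41e-05 = 1 + j1421.
Step 4 — H = 4.949e-07 - j0.0007035.
Step 5 — Magnitude: |H| = 0.0007035 (-63.1 dB); phase: φ = -90.0°.

|H| = 0.0007035 (-63.1 dB), φ = -90.0°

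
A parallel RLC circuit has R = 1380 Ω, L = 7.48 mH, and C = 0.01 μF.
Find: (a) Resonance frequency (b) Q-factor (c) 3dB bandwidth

Step 1 — Resonance: ω₀ = 1/√(LC) = 1/√(0.00748·1e-08) = 1.156e+05 rad/s.
Step 2 — f₀ = ω₀/(2π) = 1.84e+04 Hz.
Step 3 — Parallel Q: Q = R/(ω₀L) = 1380/(1.156e+05·0.00748) = 1.596.
Step 4 — Bandwidth: Δω = ω₀/Q = 7.246e+04 rad/s; BW = Δω/(2π) = 1.153e+04 Hz.

(a) f₀ = 1.84e+04 Hz  (b) Q = 1.596  (c) BW = 1.153e+04 Hz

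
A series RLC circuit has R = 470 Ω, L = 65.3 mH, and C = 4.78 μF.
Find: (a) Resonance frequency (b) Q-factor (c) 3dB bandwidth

Step 1 — Resonance condition Im(Z)=0 gives ω₀ = 1/√(LC).
Step 2 — ω₀ = 1/√(0.0653·4.78e-06) = 1790 rad/s.
Step 3 — f₀ = ω₀/(2π) = 284.9 Hz.
Step 4 — Series Q: Q = ω₀L/R = 1790·0.0653/470 = 0.2487.
Step 5 — 3dB bandwidth: Δω = ω₀/Q = 7198 rad/s; BW = Δω/(2π) = 1146 Hz.

(a) f₀ = 284.9 Hz  (b) Q = 0.2487  (c) BW = 1146 Hz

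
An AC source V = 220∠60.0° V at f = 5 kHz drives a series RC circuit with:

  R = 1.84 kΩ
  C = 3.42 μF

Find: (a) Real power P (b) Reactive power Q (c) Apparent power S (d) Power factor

Step 1 — Angular frequency: ω = 2π·f = 2π·5000 = 3.142e+04 rad/s.
Step 2 — Component impedances:
  R: Z = R = 1840 Ω
  C: Z = 1/(jωC) = -j/(ω·C) = 0 - j9.307 Ω
Step 3 — Series combination: Z_total = R + C = 1840 - j9.307 Ω = 1840∠-0.3° Ω.
Step 4 — Source phasor: V = 220∠60.0° V = 110 + j190.5 V.
Step 5 — Current: I = V / Z = 0.05926 + j0.1038 A = 0.1196∠60.3° A.
Step 6 — Complex power: S = V·I* = 26.3 - j0.1331 VA.
Step 7 — Real power: P = Re(S) = 26.3 W.
Step 8 — Reactive power: Q = Im(S) = -0.1331 VAR.
Step 9 — Apparent power: |S| = 26.3 VA.
Step 10 — Power factor: PF = P/|S| = 1 (leading).

(a) P = 26.3 W  (b) Q = -0.1331 VAR  (c) S = 26.3 VA  (d) PF = 1 (leading)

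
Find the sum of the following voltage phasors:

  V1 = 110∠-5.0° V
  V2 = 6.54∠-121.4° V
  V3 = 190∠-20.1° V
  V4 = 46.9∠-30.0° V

Step 1 — Convert each phasor to rectangular form:
  V1 = 110·(cos(-5.0°) + j·sin(-5.0°)) = 109.6 - j9.587 V
  V2 = 6.54·(cos(-121.4°) + j·sin(-121.4°)) = -3.407 - j5.582 V
  V3 = 190·(cos(-20.1°) + j·sin(-20.1°)) = 178.4 - j65.3 V
  V4 = 46.9·(cos(-30.0°) + j·sin(-30.0°)) = 40.62 - j23.45 V
Step 2 — Sum components: V_total = 325.2 - j103.9 V.
Step 3 — Convert to polar: |V_total| = 341.4 V, ∠V_total = -17.7°.

V_total = 341.4∠-17.7° V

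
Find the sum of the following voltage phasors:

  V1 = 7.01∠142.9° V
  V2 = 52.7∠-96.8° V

Step 1 — Convert each phasor to rectangular form:
  V1 = 7.01·(cos(142.9°) + j·sin(142.9°)) = -5.591 + j4.228 V
  V2 = 52.7·(cos(-96.8°) + j·sin(-96.8°)) = -6.24 - j52.33 V
Step 2 — Sum components: V_total = -11.83 - j48.1 V.
Step 3 — Convert to polar: |V_total| = 49.53 V, ∠V_total = -103.8°.

V_total = 49.53∠-103.8° V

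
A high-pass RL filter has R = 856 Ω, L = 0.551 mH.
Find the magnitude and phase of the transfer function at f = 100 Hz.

Step 1 — Angular frequency: ω = 2π·100 = 628.3 rad/s.
Step 2 — Transfer function: H(jω) = jωL/(R + jωL).
Step 3 — Numerator jωL = j·0.3462; denominator R + jωL = 856 + j0.3462.
Step 4 — H = 1.636e-07 + j0.0004044.
Step 5 — Magnitude: |H| = 0.0004044 (-67.9 dB); phase: φ = 90.0°.

|H| = 0.0004044 (-67.9 dB), φ = 90.0°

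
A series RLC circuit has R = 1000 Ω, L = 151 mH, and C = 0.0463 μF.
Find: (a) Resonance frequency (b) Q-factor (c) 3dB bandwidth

Step 1 — Resonance condition Im(Z)=0 gives ω₀ = 1/√(LC).
Step 2 — ω₀ = 1/√(0.151·4.63e-08) = 1.196e+04 rad/s.
Step 3 — f₀ = ω₀/(2π) = 1903 Hz.
Step 4 — Series Q: Q = ω₀L/R = 1.196e+04·0.151/1000 = 1.806.
Step 5 — 3dB bandwidth: Δω = ω₀/Q = 6623 rad/s; BW = Δω/(2π) = 1054 Hz.

(a) f₀ = 1903 Hz  (b) Q = 1.806  (c) BW = 1054 Hz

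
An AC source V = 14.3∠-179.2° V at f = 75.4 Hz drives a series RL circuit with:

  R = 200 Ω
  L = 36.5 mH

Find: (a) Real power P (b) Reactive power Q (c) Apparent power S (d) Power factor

Step 1 — Angular frequency: ω = 2π·f = 2π·75.4 = 473.8 rad/s.
Step 2 — Component impedances:
  R: Z = R = 200 Ω
  L: Z = jωL = j·473.8·0.0365 = 0 + j17.29 Ω
Step 3 — Series combination: Z_total = R + L = 200 + j17.29 Ω = 200.7∠4.9° Ω.
Step 4 — Source phasor: V = 14.3∠-179.2° V = -14.3 - j0.1997 V.
Step 5 — Current: I = V / Z = -0.07105 + j0.005145 A = 0.07123∠175.9° A.
Step 6 — Complex power: S = V·I* = 1.015 + j0.08774 VA.
Step 7 — Real power: P = Re(S) = 1.015 W.
Step 8 — Reactive power: Q = Im(S) = 0.08774 VAR.
Step 9 — Apparent power: |S| = 1.019 VA.
Step 10 — Power factor: PF = P/|S| = 0.9963 (lagging).

(a) P = 1.015 W  (b) Q = 0.08774 VAR  (c) S = 1.019 VA  (d) PF = 0.9963 (lagging)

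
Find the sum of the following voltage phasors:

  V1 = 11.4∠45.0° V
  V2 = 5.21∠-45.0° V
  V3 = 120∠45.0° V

Step 1 — Convert each phasor to rectangular form:
  V1 = 11.4·(cos(45.0°) + j·sin(45.0°)) = 8.061 + j8.061 V
  V2 = 5.21·(cos(-45.0°) + j·sin(-45.0°)) = 3.684 - j3.684 V
  V3 = 120·(cos(45.0°) + j·sin(45.0°)) = 84.85 + j84.85 V
Step 2 — Sum components: V_total = 96.6 + j89.23 V.
Step 3 — Convert to polar: |V_total| = 131.5 V, ∠V_total = 42.7°.

V_total = 131.5∠42.7° V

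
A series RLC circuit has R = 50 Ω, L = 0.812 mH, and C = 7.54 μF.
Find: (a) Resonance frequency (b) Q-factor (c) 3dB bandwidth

Step 1 — Resonance condition Im(Z)=0 gives ω₀ = 1/√(LC).
Step 2 — ω₀ = 1/√(0.000812·7.54e-06) = 1.278e+04 rad/s.
Step 3 — f₀ = ω₀/(2π) = 2034 Hz.
Step 4 — Series Q: Q = ω₀L/R = 1.278e+04·0.000812/50 = 0.2075.
Step 5 — 3dB bandwidth: Δω = ω₀/Q = 6.158e+04 rad/s; BW = Δω/(2π) = 9800 Hz.

(a) f₀ = 2034 Hz  (b) Q = 0.2075  (c) BW = 9800 Hz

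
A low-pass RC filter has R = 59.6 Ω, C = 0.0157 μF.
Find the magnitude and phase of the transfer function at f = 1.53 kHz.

Step 1 — Angular frequency: ω = 2π·1530 = 9613 rad/s.
Step 2 — Transfer function: H(jω) = 1/(1 + jωRC).
Step 3 — Denominator: 1 + jωRC = 1 + j·9613·59.6·1.57e-08 = 1 + j0.008995.
Step 4 — H = 0.9999 - j0.008995.
Step 5 — Magnitude: |H| = 1 (-0.0 dB); phase: φ = -0.5°.

|H| = 1 (-0.0 dB), φ = -0.5°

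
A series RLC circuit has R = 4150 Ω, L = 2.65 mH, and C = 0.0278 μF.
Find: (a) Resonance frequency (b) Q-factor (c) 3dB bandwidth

Step 1 — Resonance: ω₀ = 1/√(LC) = 1/√(0.00265·2.78e-08) = 1.165e+05 rad/s.
Step 2 — f₀ = ω₀/(2π) = 1.854e+04 Hz.
Step 3 — Series Q: Q = ω₀L/R = 1.165e+05·0.00265/4150 = 0.0744.
Step 4 — Bandwidth: Δω = ω₀/Q = 1.566e+06 rad/s; BW = Δω/(2π) = 2.492e+05 Hz.

(a) f₀ = 1.854e+04 Hz  (b) Q = 0.0744  (c) BW = 2.492e+05 Hz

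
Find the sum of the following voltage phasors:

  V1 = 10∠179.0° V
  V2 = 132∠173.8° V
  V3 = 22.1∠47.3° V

Step 1 — Convert each phasor to rectangular form:
  V1 = 10·(cos(179.0°) + j·sin(179.0°)) = -9.998 + j0.1745 V
  V2 = 132·(cos(173.8°) + j·sin(173.8°)) = -131.2 + j14.26 V
  V3 = 22.1·(cos(47.3°) + j·sin(47.3°)) = 14.99 + j16.24 V
Step 2 — Sum components: V_total = -126.2 + j30.67 V.
Step 3 — Convert to polar: |V_total| = 129.9 V, ∠V_total = 166.3°.

V_total = 129.9∠166.3° V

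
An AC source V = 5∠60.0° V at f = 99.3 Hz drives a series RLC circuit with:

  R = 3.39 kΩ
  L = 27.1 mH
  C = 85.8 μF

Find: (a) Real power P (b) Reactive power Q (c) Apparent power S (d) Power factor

Step 1 — Angular frequency: ω = 2π·f = 2π·99.3 = 623.9 rad/s.
Step 2 — Component impedances:
  R: Z = R = 3390 Ω
  L: Z = jωL = j·623.9·0.0271 = 0 + j16.91 Ω
  C: Z = 1/(jωC) = -j/(ω·C) = 0 - j18.68 Ω
Step 3 — Series combination: Z_total = R + L + C = 3390 - j1.772 Ω = 3390∠-0.0° Ω.
Step 4 — Source phasor: V = 5∠60.0° V = 2.5 + j4.33 V.
Step 5 — Current: I = V / Z = 0.0007368 + j0.001278 A = 0.001475∠60.0° A.
Step 6 — Complex power: S = V·I* = 0.007375 - j3.855e-06 VA.
Step 7 — Real power: P = Re(S) = 0.007375 W.
Step 8 — Reactive power: Q = Im(S) = -3.855e-06 VAR.
Step 9 — Apparent power: |S| = 0.007375 VA.
Step 10 — Power factor: PF = P/|S| = 1 (leading).

(a) P = 0.007375 W  (b) Q = -3.855e-06 VAR  (c) S = 0.007375 VA  (d) PF = 1 (leading)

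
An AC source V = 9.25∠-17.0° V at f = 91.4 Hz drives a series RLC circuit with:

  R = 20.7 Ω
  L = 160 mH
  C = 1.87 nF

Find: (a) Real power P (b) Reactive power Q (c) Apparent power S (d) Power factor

Step 1 — Angular frequency: ω = 2π·f = 2π·91.4 = 574.3 rad/s.
Step 2 — Component impedances:
  R: Z = R = 20.7 Ω
  L: Z = jωL = j·574.3·0.16 = 0 + j91.89 Ω
  C: Z = 1/(jωC) = -j/(ω·C) = 0 - j9.312e+05 Ω
Step 3 — Series combination: Z_total = R + L + C = 20.7 - j9.311e+05 Ω = 9.311e+05∠-90.0° Ω.
Step 4 — Source phasor: V = 9.25∠-17.0° V = 8.846 - j2.704 V.
Step 5 — Current: I = V / Z = 2.905e-06 + j9.5e-06 A = 9.935e-06∠73.0° A.
Step 6 — Complex power: S = V·I* = 2.043e-09 - j9.19e-05 VA.
Step 7 — Real power: P = Re(S) = 2.043e-09 W.
Step 8 — Reactive power: Q = Im(S) = -9.19e-05 VAR.
Step 9 — Apparent power: |S| = 9.19e-05 VA.
Step 10 — Power factor: PF = P/|S| = 2.223e-05 (leading).

(a) P = 2.043e-09 W  (b) Q = -9.19e-05 VAR  (c) S = 9.19e-05 VA  (d) PF = 2.223e-05 (leading)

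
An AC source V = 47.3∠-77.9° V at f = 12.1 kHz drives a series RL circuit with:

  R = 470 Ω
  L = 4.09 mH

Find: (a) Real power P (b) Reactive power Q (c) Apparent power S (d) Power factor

Step 1 — Angular frequency: ω = 2π·f = 2π·1.21e+04 = 7.603e+04 rad/s.
Step 2 — Component impedances:
  R: Z = R = 470 Ω
  L: Z = jωL = j·7.603e+04·0.00409 = 0 + j310.9 Ω
Step 3 — Series combination: Z_total = R + L = 470 + j310.9 Ω = 563.6∠33.5° Ω.
Step 4 — Source phasor: V = 47.3∠-77.9° V = 9.915 - j46.25 V.
Step 5 — Current: I = V / Z = -0.03061 - j0.07815 A = 0.08393∠-111.4° A.
Step 6 — Complex power: S = V·I* = 3.311 + j2.191 VA.
Step 7 — Real power: P = Re(S) = 3.311 W.
Step 8 — Reactive power: Q = Im(S) = 2.191 VAR.
Step 9 — Apparent power: |S| = 3.97 VA.
Step 10 — Power factor: PF = P/|S| = 0.834 (lagging).

(a) P = 3.311 W  (b) Q = 2.191 VAR  (c) S = 3.97 VA  (d) PF = 0.834 (lagging)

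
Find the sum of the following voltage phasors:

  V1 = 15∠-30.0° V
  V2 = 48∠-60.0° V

Step 1 — Convert each phasor to rectangular form:
  V1 = 15·(cos(-30.0°) + j·sin(-30.0°)) = 12.99 - j7.5 V
  V2 = 48·(cos(-60.0°) + j·sin(-60.0°)) = 24 - j41.57 V
Step 2 — Sum components: V_total = 36.99 - j49.07 V.
Step 3 — Convert to polar: |V_total| = 61.45 V, ∠V_total = -53.0°.

V_total = 61.45∠-53.0° V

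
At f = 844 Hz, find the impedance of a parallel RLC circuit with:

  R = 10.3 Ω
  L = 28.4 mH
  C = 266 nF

Step 1 — Angular frequency: ω = 2π·f = 2π·844 = 5303 rad/s.
Step 2 — Component impedances:
  R: Z = R = 10.3 Ω
  L: Z = jωL = j·5303·0.0284 = 0 + j150.6 Ω
  C: Z = 1/(jωC) = -j/(ω·C) = 0 - j708.9 Ω
Step 3 — Parallel combination: 1/Z_total = 1/R + 1/L + 1/C; Z_total = 10.27 + j0.5532 Ω = 10.29∠3.1° Ω.

Z = 10.27 + j0.5532 Ω = 10.29∠3.1° Ω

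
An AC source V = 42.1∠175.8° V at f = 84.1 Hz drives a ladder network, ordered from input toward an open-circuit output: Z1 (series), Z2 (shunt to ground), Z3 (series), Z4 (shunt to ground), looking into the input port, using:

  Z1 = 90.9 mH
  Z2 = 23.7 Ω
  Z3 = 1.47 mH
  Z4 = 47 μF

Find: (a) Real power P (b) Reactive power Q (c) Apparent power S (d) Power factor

Step 1 — Angular frequency: ω = 2π·f = 2π·84.1 = 528.4 rad/s.
Step 2 — Component impedances:
  Z1: Z = jωL = j·528.4·0.0909 = 0 + j48.03 Ω
  Z2: Z = R = 23.7 Ω
  Z3: Z = jωL = j·528.4·0.00147 = 0 + j0.7768 Ω
  Z4: Z = 1/(jωC) = -j/(ω·C) = 0 - j40.26 Ω
Step 3 — Ladder network (open output): work backward from the far end, alternating series and parallel combinations. Z_in = 17.42 + j37.58 Ω = 41.42∠65.1° Ω.
Step 4 — Source phasor: V = 42.1∠175.8° V = -41.99 + j3.083 V.
Step 5 — Current: I = V / Z = -0.3589 + j0.951 A = 1.016∠110.7° A.
Step 6 — Complex power: S = V·I* = 18 + j38.82 VA.
Step 7 — Real power: P = Re(S) = 18 W.
Step 8 — Reactive power: Q = Im(S) = 38.82 VAR.
Step 9 — Apparent power: |S| = 42.79 VA.
Step 10 — Power factor: PF = P/|S| = 0.4207 (lagging).

(a) P = 18 W  (b) Q = 38.82 VAR  (c) S = 42.79 VA  (d) PF = 0.4207 (lagging)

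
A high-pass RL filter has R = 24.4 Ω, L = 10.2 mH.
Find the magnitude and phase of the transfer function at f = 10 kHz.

Step 1 — Angular frequency: ω = 2π·1e+04 = 6.283e+04 rad/s.
Step 2 — Transfer function: H(jω) = jωL/(R + jωL).
Step 3 — Numerator jωL = j·640.9; denominator R + jωL = 24.4 + j640.9.
Step 4 — H = 0.9986 + j0.03802.
Step 5 — Magnitude: |H| = 0.9993 (-0.0 dB); phase: φ = 2.2°.

|H| = 0.9993 (-0.0 dB), φ = 2.2°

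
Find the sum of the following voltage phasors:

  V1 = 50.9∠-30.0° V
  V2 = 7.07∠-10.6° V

Step 1 — Convert each phasor to rectangular form:
  V1 = 50.9·(cos(-30.0°) + j·sin(-30.0°)) = 44.08 - j25.45 V
  V2 = 7.07·(cos(-10.6°) + j·sin(-10.6°)) = 6.949 - j1.301 V
Step 2 — Sum components: V_total = 51.03 - j26.75 V.
Step 3 — Convert to polar: |V_total| = 57.62 V, ∠V_total = -27.7°.

V_total = 57.62∠-27.7° V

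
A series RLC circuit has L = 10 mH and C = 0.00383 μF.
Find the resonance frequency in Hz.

Step 1 — Resonance condition Im(Z)=0 gives ω₀ = 1/√(LC).
Step 2 — ω₀ = 1/√(0.01·3.83e-09) = 1.616e+05 rad/s.
Step 3 — f₀ = ω₀/(2π) = 2.572e+04 Hz.

f₀ = 2.572e+04 Hz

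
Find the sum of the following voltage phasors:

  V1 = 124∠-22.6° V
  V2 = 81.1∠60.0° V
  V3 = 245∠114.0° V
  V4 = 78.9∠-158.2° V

Step 1 — Convert each phasor to rectangular form:
  V1 = 124·(cos(-22.6°) + j·sin(-22.6°)) = 114.5 - j47.65 V
  V2 = 81.1·(cos(60.0°) + j·sin(60.0°)) = 40.55 + j70.23 V
  V3 = 245·(cos(114.0°) + j·sin(114.0°)) = -99.65 + j223.8 V
  V4 = 78.9·(cos(-158.2°) + j·sin(-158.2°)) = -73.26 - j29.3 V
Step 2 — Sum components: V_total = -17.88 + j217.1 V.
Step 3 — Convert to polar: |V_total| = 217.8 V, ∠V_total = 94.7°.

V_total = 217.8∠94.7° V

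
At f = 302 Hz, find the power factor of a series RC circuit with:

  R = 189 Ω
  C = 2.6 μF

Step 1 — Angular frequency: ω = 2π·f = 2π·302 = 1898 rad/s.
Step 2 — Component impedances:
  R: Z = R = 189 Ω
  C: Z = 1/(jωC) = -j/(ω·C) = 0 - j202.7 Ω
Step 3 — Series combination: Z_total = R + C = 189 - j202.7 Ω = 277.1∠-47.0° Ω.
Step 4 — Power factor: PF = cos(φ) = Re(Z)/|Z| = 189/277.14 = 0.682.
Step 5 — Type: Im(Z) = -202.7 ⇒ leading (phase φ = -47.0°).

PF = 0.682 (leading, φ = -47.0°)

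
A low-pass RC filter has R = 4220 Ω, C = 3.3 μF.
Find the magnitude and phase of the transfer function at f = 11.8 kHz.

Step 1 — Angular frequency: ω = 2π·1.18e+04 = 7.414e+04 rad/s.
Step 2 — Transfer function: H(jω) = 1/(1 + jωRC).
Step 3 — Denominator: 1 + jωRC = 1 + j·7.414e+04·4220·3.3e-06 = 1 + j1032.
Step 4 — H = 9.38e-07 - j0.0009685.
Step 5 — Magnitude: |H| = 0.0009685 (-60.3 dB); phase: φ = -89.9°.

|H| = 0.0009685 (-60.3 dB), φ = -89.9°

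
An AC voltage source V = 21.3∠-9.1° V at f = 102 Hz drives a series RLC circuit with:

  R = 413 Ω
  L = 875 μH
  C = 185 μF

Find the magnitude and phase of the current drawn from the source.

Step 1 — Angular frequency: ω = 2π·f = 2π·102 = 640.9 rad/s.
Step 2 — Component impedances:
  R: Z = R = 413 Ω
  L: Z = jωL = j·640.9·0.000875 = 0 + j0.5608 Ω
  C: Z = 1/(jωC) = -j/(ω·C) = 0 - j8.434 Ω
Step 3 — Series combination: Z_total = R + L + C = 413 - j7.874 Ω = 413.1∠-1.1° Ω.
Step 4 — Source phasor: V = 21.3∠-9.1° V = 21.03 - j3.369 V.
Step 5 — Ohm's law: I = V / Z_total = (21.03 - j3.369) / (413 - j7.874) = 0.05106 - j0.007183 A.
Step 6 — Convert to polar: |I| = 0.05156 A, ∠I = -8.0°.

I = 0.05156∠-8.0° A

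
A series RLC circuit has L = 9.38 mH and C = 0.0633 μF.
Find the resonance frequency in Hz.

Step 1 — Resonance condition Im(Z)=0 gives ω₀ = 1/√(LC).
Step 2 — ω₀ = 1/√(0.00938·6.33e-08) = 4.104e+04 rad/s.
Step 3 — f₀ = ω₀/(2π) = 6532 Hz.

f₀ = 6532 Hz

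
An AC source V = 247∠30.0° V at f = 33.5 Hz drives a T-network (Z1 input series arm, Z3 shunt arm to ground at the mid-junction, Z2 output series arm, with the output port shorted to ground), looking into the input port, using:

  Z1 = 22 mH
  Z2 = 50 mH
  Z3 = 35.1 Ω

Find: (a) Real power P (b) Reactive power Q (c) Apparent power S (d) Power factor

Step 1 — Angular frequency: ω = 2π·f = 2π·33.5 = 210.5 rad/s.
Step 2 — Component impedances:
  Z1: Z = jωL = j·210.5·0.022 = 0 + j4.631 Ω
  Z2: Z = jωL = j·210.5·0.05 = 0 + j10.52 Ω
  Z3: Z = R = 35.1 Ω
Step 3 — With the output port shorted to ground, the output series arm Z2 runs from the junction to ground; the shunt arm Z3 also runs from the junction to ground. They appear in parallel: Z3 || Z2 = 2.895 + j9.656 Ω.
Step 4 — Series with input arm Z1: Z_in = Z1 + (Z3 || Z2) = 2.895 + j14.29 Ω = 14.58∠78.5° Ω.
Step 5 — Source phasor: V = 247∠30.0° V = 213.9 + j123.5 V.
Step 6 — Current: I = V / Z = 11.22 - j12.7 A = 16.94∠-48.5° A.
Step 7 — Complex power: S = V·I* = 831.3 + j4102 VA.
Step 8 — Real power: P = Re(S) = 831.3 W.
Step 9 — Reactive power: Q = Im(S) = 4102 VAR.
Step 10 — Apparent power: |S| = 4185 VA.
Step 11 — Power factor: PF = P/|S| = 0.1986 (lagging).

(a) P = 831.3 W  (b) Q = 4102 VAR  (c) S = 4185 VA  (d) PF = 0.1986 (lagging)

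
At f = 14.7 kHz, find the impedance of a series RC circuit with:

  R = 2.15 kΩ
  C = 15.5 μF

Step 1 — Angular frequency: ω = 2π·f = 2π·1.47e+04 = 9.236e+04 rad/s.
Step 2 — Component impedances:
  R: Z = R = 2150 Ω
  C: Z = 1/(jωC) = -j/(ω·C) = 0 - j0.6985 Ω
Step 3 — Series combination: Z_total = R + C = 2150 - j0.6985 Ω = 2150∠-0.0° Ω.

Z = 2150 - j0.6985 Ω = 2150∠-0.0° Ω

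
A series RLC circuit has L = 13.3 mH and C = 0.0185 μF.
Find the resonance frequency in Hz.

Step 1 — Resonance condition Im(Z)=0 gives ω₀ = 1/√(LC).
Step 2 — ω₀ = 1/√(0.0133·1.85e-08) = 6.375e+04 rad/s.
Step 3 — f₀ = ω₀/(2π) = 1.015e+04 Hz.

f₀ = 1.015e+04 Hz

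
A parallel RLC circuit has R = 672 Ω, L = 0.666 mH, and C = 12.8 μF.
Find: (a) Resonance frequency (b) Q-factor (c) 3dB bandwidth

Step 1 — Resonance: ω₀ = 1/√(LC) = 1/√(0.000666·1.28e-05) = 1.083e+04 rad/s.
Step 2 — f₀ = ω₀/(2π) = 1724 Hz.
Step 3 — Parallel Q: Q = R/(ω₀L) = 672/(1.083e+04·0.000666) = 93.16.
Step 4 — Bandwidth: Δω = ω₀/Q = 116.3 rad/s; BW = Δω/(2π) = 18.5 Hz.

(a) f₀ = 1724 Hz  (b) Q = 93.16  (c) BW = 18.5 Hz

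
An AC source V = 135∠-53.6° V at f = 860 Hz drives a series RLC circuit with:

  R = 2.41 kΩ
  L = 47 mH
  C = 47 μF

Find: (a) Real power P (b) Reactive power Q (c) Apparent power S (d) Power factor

Step 1 — Angular frequency: ω = 2π·f = 2π·860 = 5404 rad/s.
Step 2 — Component impedances:
  R: Z = R = 2410 Ω
  L: Z = jωL = j·5404·0.047 = 0 + j254 Ω
  C: Z = 1/(jωC) = -j/(ω·C) = 0 - j3.938 Ω
Step 3 — Series combination: Z_total = R + L + C = 2410 + j250 Ω = 2423∠5.9° Ω.
Step 4 — Source phasor: V = 135∠-53.6° V = 80.11 - j108.7 V.
Step 5 — Current: I = V / Z = 0.02826 - j0.04802 A = 0.05572∠-59.5° A.
Step 6 — Complex power: S = V·I* = 7.482 + j0.7762 VA.
Step 7 — Real power: P = Re(S) = 7.482 W.
Step 8 — Reactive power: Q = Im(S) = 0.7762 VAR.
Step 9 — Apparent power: |S| = 7.522 VA.
Step 10 — Power factor: PF = P/|S| = 0.9947 (lagging).

(a) P = 7.482 W  (b) Q = 0.7762 VAR  (c) S = 7.522 VA  (d) PF = 0.9947 (lagging)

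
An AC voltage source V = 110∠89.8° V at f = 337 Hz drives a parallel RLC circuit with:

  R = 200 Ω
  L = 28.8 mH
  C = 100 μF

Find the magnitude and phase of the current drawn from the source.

Step 1 — Angular frequency: ω = 2π·f = 2π·337 = 2117 rad/s.
Step 2 — Component impedances:
  R: Z = R = 200 Ω
  L: Z = jωL = j·2117·0.0288 = 0 + j60.98 Ω
  C: Z = 1/(jωC) = -j/(ω·C) = 0 - j4.723 Ω
Step 3 — Parallel combination: 1/Z_total = 1/R + 1/L + 1/C; Z_total = 0.1309 - j5.116 Ω = 5.117∠-88.5° Ω.
Step 4 — Source phasor: V = 110∠89.8° V = 0.384 + j110 V.
Step 5 — Ohm's law: I = V / Z_total = (0.384 + j110) / (0.1309 - j5.116) = -21.49 + j0.625 A.
Step 6 — Convert to polar: |I| = 21.49 A, ∠I = 178.3°.

I = 21.49∠178.3° A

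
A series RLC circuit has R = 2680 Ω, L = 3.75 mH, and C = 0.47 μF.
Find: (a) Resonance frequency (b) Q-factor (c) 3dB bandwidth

Step 1 — Resonance: ω₀ = 1/√(LC) = 1/√(0.00375·4.7e-07) = 2.382e+04 rad/s.
Step 2 — f₀ = ω₀/(2π) = 3791 Hz.
Step 3 — Series Q: Q = ω₀L/R = 2.382e+04·0.00375/2680 = 0.03333.
Step 4 — Bandwidth: Δω = ω₀/Q = 7.147e+05 rad/s; BW = Δω/(2π) = 1.137e+05 Hz.

(a) f₀ = 3791 Hz  (b) Q = 0.03333  (c) BW = 1.137e+05 Hz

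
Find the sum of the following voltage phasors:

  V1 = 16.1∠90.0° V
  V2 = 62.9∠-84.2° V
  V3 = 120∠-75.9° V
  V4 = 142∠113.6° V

Step 1 — Convert each phasor to rectangular form:
  V1 = 16.1·(cos(90.0°) + j·sin(90.0°)) = 0 + j16.1 V
  V2 = 62.9·(cos(-84.2°) + j·sin(-84.2°)) = 6.356 - j62.58 V
  V3 = 120·(cos(-75.9°) + j·sin(-75.9°)) = 29.23 - j116.4 V
  V4 = 142·(cos(113.6°) + j·sin(113.6°)) = -56.85 + j130.1 V
Step 2 — Sum components: V_total = -21.26 - j32.74 V.
Step 3 — Convert to polar: |V_total| = 39.04 V, ∠V_total = -123.0°.

V_total = 39.04∠-123.0° V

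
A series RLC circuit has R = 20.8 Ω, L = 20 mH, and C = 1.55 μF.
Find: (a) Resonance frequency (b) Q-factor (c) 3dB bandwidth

Step 1 — Resonance: ω₀ = 1/√(LC) = 1/√(0.02·1.55e-06) = 5680 rad/s.
Step 2 — f₀ = ω₀/(2π) = 903.9 Hz.
Step 3 — Series Q: Q = ω₀L/R = 5680·0.02/20.8 = 5.461.
Step 4 — Bandwidth: Δω = ω₀/Q = 1040 rad/s; BW = Δω/(2π) = 165.5 Hz.

(a) f₀ = 903.9 Hz  (b) Q = 5.461  (c) BW = 165.5 Hz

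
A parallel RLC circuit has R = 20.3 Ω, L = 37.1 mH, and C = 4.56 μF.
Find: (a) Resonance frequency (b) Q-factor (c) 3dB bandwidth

Step 1 — Resonance: ω₀ = 1/√(LC) = 1/√(0.0371·4.56e-06) = 2431 rad/s.
Step 2 — f₀ = ω₀/(2π) = 386.9 Hz.
Step 3 — Parallel Q: Q = R/(ω₀L) = 20.3/(2431·0.0371) = 0.2251.
Step 4 — Bandwidth: Δω = ω₀/Q = 1.08e+04 rad/s; BW = Δω/(2π) = 1719 Hz.

(a) f₀ = 386.9 Hz  (b) Q = 0.2251  (c) BW = 1719 Hz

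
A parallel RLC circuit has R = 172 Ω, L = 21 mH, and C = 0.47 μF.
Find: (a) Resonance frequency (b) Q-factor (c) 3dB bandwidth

Step 1 — Resonance: ω₀ = 1/√(LC) = 1/√(0.021·4.7e-07) = 1.007e+04 rad/s.
Step 2 — f₀ = ω₀/(2π) = 1602 Hz.
Step 3 — Parallel Q: Q = R/(ω₀L) = 172/(1.007e+04·0.021) = 0.8137.
Step 4 — Bandwidth: Δω = ω₀/Q = 1.237e+04 rad/s; BW = Δω/(2π) = 1969 Hz.

(a) f₀ = 1602 Hz  (b) Q = 0.8137  (c) BW = 1969 Hz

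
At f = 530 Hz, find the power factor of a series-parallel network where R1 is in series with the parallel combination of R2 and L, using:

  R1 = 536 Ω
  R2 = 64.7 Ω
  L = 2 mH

Step 1 — Angular frequency: ω = 2π·f = 2π·530 = 3330 rad/s.
Step 2 — Component impedances:
  R1: Z = R = 536 Ω
  R2: Z = R = 64.7 Ω
  L: Z = jωL = j·3330·0.002 = 0 + j6.66 Ω
Step 3 — Parallel branch: R2 || L = 1/(1/R2 + 1/L) = 0.6784 + j6.59 Ω.
Step 4 — Series with R1: Z_total = R1 + (R2 || L) = 536.7 + j6.59 Ω = 536.7∠0.7° Ω.
Step 5 — Power factor: PF = cos(φ) = Re(Z)/|Z| = 536.68/536.72 = 0.9999.
Step 6 — Type: Im(Z) = 6.59 ⇒ lagging (phase φ = 0.7°).

PF = 0.9999 (lagging, φ = 0.7°)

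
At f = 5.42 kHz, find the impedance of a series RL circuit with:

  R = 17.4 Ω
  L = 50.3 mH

Step 1 — Angular frequency: ω = 2π·f = 2π·5420 = 3.405e+04 rad/s.
Step 2 — Component impedances:
  R: Z = R = 17.4 Ω
  L: Z = jωL = j·3.405e+04·0.0503 = 0 + j1713 Ω
Step 3 — Series combination: Z_total = R + L = 17.4 + j1713 Ω = 1713∠89.4° Ω.

Z = 17.4 + j1713 Ω = 1713∠89.4° Ω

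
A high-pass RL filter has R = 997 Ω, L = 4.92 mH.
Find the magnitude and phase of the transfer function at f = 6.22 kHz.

Step 1 — Angular frequency: ω = 2π·6220 = 3.908e+04 rad/s.
Step 2 — Transfer function: H(jω) = jωL/(R + jωL).
Step 3 — Numerator jωL = j·192.3; denominator R + jωL = 997 + j192.3.
Step 4 — H = 0.03586 + j0.1859.
Step 5 — Magnitude: |H| = 0.1894 (-14.5 dB); phase: φ = 79.1°.

|H| = 0.1894 (-14.5 dB), φ = 79.1°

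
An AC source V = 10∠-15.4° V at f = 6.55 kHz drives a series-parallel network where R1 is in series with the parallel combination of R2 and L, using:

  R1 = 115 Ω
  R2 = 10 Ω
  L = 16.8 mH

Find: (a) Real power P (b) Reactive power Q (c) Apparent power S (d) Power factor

Step 1 — Angular frequency: ω = 2π·f = 2π·6550 = 4.115e+04 rad/s.
Step 2 — Component impedances:
  R1: Z = R = 115 Ω
  R2: Z = R = 10 Ω
  L: Z = jωL = j·4.115e+04·0.0168 = 0 + j691.4 Ω
Step 3 — Parallel branch: R2 || L = 1/(1/R2 + 1/L) = 9.998 + j0.1446 Ω.
Step 4 — Series with R1: Z_total = R1 + (R2 || L) = 125 + j0.1446 Ω = 125∠0.1° Ω.
Step 5 — Source phasor: V = 10∠-15.4° V = 9.641 - j2.656 V.
Step 6 — Current: I = V / Z = 0.0771 - j0.02133 A = 0.08∠-15.5° A.
Step 7 — Complex power: S = V·I* = 0.8 + j0.0009255 VA.
Step 8 — Real power: P = Re(S) = 0.8 W.
Step 9 — Reactive power: Q = Im(S) = 0.0009255 VAR.
Step 10 — Apparent power: |S| = 0.8 VA.
Step 11 — Power factor: PF = P/|S| = 1 (lagging).

(a) P = 0.8 W  (b) Q = 0.0009255 VAR  (c) S = 0.8 VA  (d) PF = 1 (lagging)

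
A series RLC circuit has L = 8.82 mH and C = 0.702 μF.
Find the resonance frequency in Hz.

Step 1 — Resonance condition Im(Z)=0 gives ω₀ = 1/√(LC).
Step 2 — ω₀ = 1/√(0.00882·7.02e-07) = 1.271e+04 rad/s.
Step 3 — f₀ = ω₀/(2π) = 2023 Hz.

f₀ = 2023 Hz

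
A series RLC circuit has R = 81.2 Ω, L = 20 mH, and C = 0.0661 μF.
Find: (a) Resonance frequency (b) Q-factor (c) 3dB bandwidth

Step 1 — Resonance: ω₀ = 1/√(LC) = 1/√(0.02·6.61e-08) = 2.75e+04 rad/s.
Step 2 — f₀ = ω₀/(2π) = 4377 Hz.
Step 3 — Series Q: Q = ω₀L/R = 2.75e+04·0.02/81.2 = 6.774.
Step 4 — Bandwidth: Δω = ω₀/Q = 4060 rad/s; BW = Δω/(2π) = 646.2 Hz.

(a) f₀ = 4377 Hz  (b) Q = 6.774  (c) BW = 646.2 Hz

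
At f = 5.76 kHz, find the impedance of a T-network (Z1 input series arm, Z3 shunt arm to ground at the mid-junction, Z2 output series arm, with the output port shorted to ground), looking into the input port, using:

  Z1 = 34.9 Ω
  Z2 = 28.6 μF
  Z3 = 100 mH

Step 1 — Angular frequency: ω = 2π·f = 2π·5760 = 3.619e+04 rad/s.
Step 2 — Component impedances:
  Z1: Z = R = 34.9 Ω
  Z2: Z = 1/(jωC) = -j/(ω·C) = 0 - j0.9661 Ω
  Z3: Z = jωL = j·3.619e+04·0.1 = 0 + j3619 Ω
Step 3 — With the output port shorted to ground, the output series arm Z2 runs from the junction to ground; the shunt arm Z3 also runs from the junction to ground. They appear in parallel: Z3 || Z2 = 0 - j0.9664 Ω.
Step 4 — Series with input arm Z1: Z_in = Z1 + (Z3 || Z2) = 34.9 - j0.9664 Ω = 34.91∠-1.6° Ω.

Z = 34.9 - j0.9664 Ω = 34.91∠-1.6° Ω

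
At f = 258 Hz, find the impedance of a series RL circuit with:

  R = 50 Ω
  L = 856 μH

Step 1 — Angular frequency: ω = 2π·f = 2π·258 = 1621 rad/s.
Step 2 — Component impedances:
  R: Z = R = 50 Ω
  L: Z = jωL = j·1621·0.000856 = 0 + j1.388 Ω
Step 3 — Series combination: Z_total = R + L = 50 + j1.388 Ω = 50.02∠1.6° Ω.

Z = 50 + j1.388 Ω = 50.02∠1.6° Ω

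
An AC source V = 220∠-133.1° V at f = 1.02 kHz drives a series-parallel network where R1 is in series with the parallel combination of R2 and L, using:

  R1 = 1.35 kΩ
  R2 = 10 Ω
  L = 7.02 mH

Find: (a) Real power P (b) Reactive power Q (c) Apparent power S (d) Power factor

Step 1 — Angular frequency: ω = 2π·f = 2π·1020 = 6409 rad/s.
Step 2 — Component impedances:
  R1: Z = R = 1350 Ω
  R2: Z = R = 10 Ω
  L: Z = jωL = j·6409·0.00702 = 0 + j44.99 Ω
Step 3 — Parallel branch: R2 || L = 1/(1/R2 + 1/L) = 9.529 + j2.118 Ω.
Step 4 — Series with R1: Z_total = R1 + (R2 || L) = 1360 + j2.118 Ω = 1360∠0.1° Ω.
Step 5 — Source phasor: V = 220∠-133.1° V = -150.3 - j160.6 V.
Step 6 — Current: I = V / Z = -0.1108 - j0.118 A = 0.1618∠-133.2° A.
Step 7 — Complex power: S = V·I* = 35.6 + j0.05546 VA.
Step 8 — Real power: P = Re(S) = 35.6 W.
Step 9 — Reactive power: Q = Im(S) = 0.05546 VAR.
Step 10 — Apparent power: |S| = 35.6 VA.
Step 11 — Power factor: PF = P/|S| = 1 (lagging).

(a) P = 35.6 W  (b) Q = 0.05546 VAR  (c) S = 35.6 VA  (d) PF = 1 (lagging)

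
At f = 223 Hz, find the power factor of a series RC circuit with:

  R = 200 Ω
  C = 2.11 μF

Step 1 — Angular frequency: ω = 2π·f = 2π·223 = 1401 rad/s.
Step 2 — Component impedances:
  R: Z = R = 200 Ω
  C: Z = 1/(jωC) = -j/(ω·C) = 0 - j338.2 Ω
Step 3 — Series combination: Z_total = R + C = 200 - j338.2 Ω = 393∠-59.4° Ω.
Step 4 — Power factor: PF = cos(φ) = Re(Z)/|Z| = 200/392.95 = 0.509.
Step 5 — Type: Im(Z) = -338.2 ⇒ leading (phase φ = -59.4°).

PF = 0.509 (leading, φ = -59.4°)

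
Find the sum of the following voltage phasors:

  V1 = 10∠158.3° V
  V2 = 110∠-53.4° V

Step 1 — Convert each phasor to rectangular form:
  V1 = 10·(cos(158.3°) + j·sin(158.3°)) = -9.291 + j3.697 V
  V2 = 110·(cos(-53.4°) + j·sin(-53.4°)) = 65.58 - j88.31 V
Step 2 — Sum components: V_total = 56.29 - j84.61 V.
Step 3 — Convert to polar: |V_total| = 101.6 V, ∠V_total = -56.4°.

V_total = 101.6∠-56.4° V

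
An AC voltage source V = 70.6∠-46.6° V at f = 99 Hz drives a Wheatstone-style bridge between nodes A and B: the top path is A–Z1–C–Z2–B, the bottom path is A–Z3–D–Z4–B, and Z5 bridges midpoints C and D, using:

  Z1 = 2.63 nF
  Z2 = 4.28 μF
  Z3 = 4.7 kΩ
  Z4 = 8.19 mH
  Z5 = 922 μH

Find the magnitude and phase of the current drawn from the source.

Step 1 — Angular frequency: ω = 2π·f = 2π·99 = 622 rad/s.
Step 2 — Component impedances:
  Z1: Z = 1/(jωC) = -j/(ω·C) = 0 - j6.113e+05 Ω
  Z2: Z = 1/(jωC) = -j/(ω·C) = 0 - j375.6 Ω
  Z3: Z = R = 4700 Ω
  Z4: Z = jωL = j·622·0.00819 = 0 + j5.094 Ω
  Z5: Z = jωL = j·622·0.000922 = 0 + j0.5735 Ω
Step 3 — Bridge requires nodal analysis (the Z5 bridge couples midpoints C and D, so the two paths cannot be reduced to a simple series/parallel combination). Setting node B to ground and injecting 1 A at node A, the 3-node admittance system at A, C, D solves to V_A = Z_AB = 4700 - j30.97 Ω = 4700∠-0.4° Ω.
Step 4 — Source phasor: V = 70.6∠-46.6° V = 48.51 - j51.3 V.
Step 5 — Ohm's law: I = V / Z_total = (48.51 - j51.3) / (4700 - j30.97) = 0.01039 - j0.01085 A.
Step 6 — Convert to polar: |I| = 0.01502 A, ∠I = -46.2°.

I = 0.01502∠-46.2° A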